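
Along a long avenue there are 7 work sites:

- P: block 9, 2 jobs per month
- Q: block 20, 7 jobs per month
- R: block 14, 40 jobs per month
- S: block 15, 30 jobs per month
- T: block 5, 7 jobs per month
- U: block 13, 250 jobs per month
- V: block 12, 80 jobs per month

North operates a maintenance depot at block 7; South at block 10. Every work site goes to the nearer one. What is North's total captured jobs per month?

7

The indifferent point is the midpoint (7+10)/2 = 8.5; work sites left of it (closer to North at 7) go to North, those right go to South.
  T at 5 (w=7) → North
  P at 9 (w=2) → South
  V at 12 (w=80) → South
  U at 13 (w=250) → South
  R at 14 (w=40) → South
  S at 15 (w=30) → South
  Q at 20 (w=7) → South
North captures 7; South captures 409.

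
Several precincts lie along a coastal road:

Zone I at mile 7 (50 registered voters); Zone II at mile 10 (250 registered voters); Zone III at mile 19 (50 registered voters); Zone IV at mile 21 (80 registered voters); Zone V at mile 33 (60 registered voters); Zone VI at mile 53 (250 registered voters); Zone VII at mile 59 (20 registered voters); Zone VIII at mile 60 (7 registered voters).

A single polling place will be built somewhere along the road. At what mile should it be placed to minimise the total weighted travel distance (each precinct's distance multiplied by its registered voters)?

x = 21

For a sum of weighted absolute distances on a line, the optimum is the weighted median (not the mean). Total weight W = 767; half-weight = 383.5.
Sort by position and accumulate weight:
  mile 7 (Zone I, w=50) → cum 50
  mile 10 (Zone II, w=250) → cum 300
  mile 19 (Zone III, w=50) → cum 350
  mile 21 (Zone IV, w=80) → cum 430  ≥ 383.5 → median here
  mile 33 (Zone V, w=60) → cum 490
  mile 53 (Zone VI, w=250) → cum 740
  mile 59 (Zone VII, w=20) → cum 760
  mile 60 (Zone VIII, w=7) → cum 767
Optimal location: mile 21.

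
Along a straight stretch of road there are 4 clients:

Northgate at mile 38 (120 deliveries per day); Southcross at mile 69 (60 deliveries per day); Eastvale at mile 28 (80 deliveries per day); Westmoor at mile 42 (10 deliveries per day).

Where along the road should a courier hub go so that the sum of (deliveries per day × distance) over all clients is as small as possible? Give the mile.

x = 38

For a sum of weighted absolute distances on a line, the optimum is the weighted median (not the mean). Total weight W = 270; half-weight = 135.
Sort by position and accumulate weight:
  mile 28 (Eastvale, w=80) → cum 80
  mile 38 (Northgate, w=120) → cum 200  ≥ 135 → median here
  mile 42 (Westmoor, w=10) → cum 210
  mile 69 (Southcross, w=60) → cum 270
Optimal location: mile 38.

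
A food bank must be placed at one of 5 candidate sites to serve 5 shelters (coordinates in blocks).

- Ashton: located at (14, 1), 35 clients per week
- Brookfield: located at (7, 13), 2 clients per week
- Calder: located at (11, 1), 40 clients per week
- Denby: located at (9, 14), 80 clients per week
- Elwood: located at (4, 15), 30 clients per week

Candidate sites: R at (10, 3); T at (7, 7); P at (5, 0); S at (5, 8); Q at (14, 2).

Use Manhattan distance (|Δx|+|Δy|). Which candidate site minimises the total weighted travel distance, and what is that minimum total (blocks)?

Total weighted distance at each candidate:
  R (10, 3): total = 1856
  T (7, 7): total = 1917
  P (5, 0): total = 2580
  S (5, 8): total = 2134
  Q (14, 2): total = 2281
Minimum is at R with total 1856 blocks.

R, total 1856 blocks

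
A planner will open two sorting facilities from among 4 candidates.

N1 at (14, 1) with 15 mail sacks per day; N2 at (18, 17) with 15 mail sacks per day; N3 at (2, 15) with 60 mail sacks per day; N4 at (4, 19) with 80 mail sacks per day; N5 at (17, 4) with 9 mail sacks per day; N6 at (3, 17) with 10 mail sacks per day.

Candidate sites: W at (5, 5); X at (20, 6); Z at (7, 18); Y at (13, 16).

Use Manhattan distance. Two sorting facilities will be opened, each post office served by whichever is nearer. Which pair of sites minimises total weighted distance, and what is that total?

Evaluate every pair (each demand assigned to the nearer of the two):
  {X, Z}: total = 1240
  {Z, Y}: total = 1324
  {W, Z}: total = 1342
  {X, Y}: total = 2090
  {W, Y}: total = 2192
  {W, X}: total = 2525
Best pair: {X, Z} with total 1240.

{X, Z}, total 1240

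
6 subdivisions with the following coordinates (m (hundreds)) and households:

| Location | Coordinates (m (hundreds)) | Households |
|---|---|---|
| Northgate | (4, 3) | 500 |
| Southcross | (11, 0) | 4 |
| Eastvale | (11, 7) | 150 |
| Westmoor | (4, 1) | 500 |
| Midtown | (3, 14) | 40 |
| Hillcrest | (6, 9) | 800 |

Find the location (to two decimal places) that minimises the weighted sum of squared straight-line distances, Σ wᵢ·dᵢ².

The minimiser of Σwᵢ‖p−pᵢ‖² is the weighted centroid p* = (Σwᵢpᵢ)/(Σwᵢ).
Σwᵢ = 1994.
Σwᵢxᵢ = 500·4 + 4·11 + 150·11 + 500·4 + 40·3 + 800·6 = 10614.
Σwᵢyᵢ = 500·3 + 4·0 + 150·7 + 500·1 + 40·14 + 800·9 = 10810.
x* = 10614/1994 = 5.32, y* = 10810/1994 = 5.42.

(5.32, 5.42)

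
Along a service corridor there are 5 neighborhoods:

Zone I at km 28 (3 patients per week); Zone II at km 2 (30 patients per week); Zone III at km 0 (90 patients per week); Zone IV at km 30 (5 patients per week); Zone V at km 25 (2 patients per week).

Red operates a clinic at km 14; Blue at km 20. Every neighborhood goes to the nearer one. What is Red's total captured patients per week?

The indifferent point is the midpoint (14+20)/2 = 17; neighborhoods left of it (closer to Red at 14) go to Red, those right go to Blue.
  Zone III at 0 (w=90) → Red
  Zone II at 2 (w=30) → Red
  Zone V at 25 (w=2) → Blue
  Zone I at 28 (w=3) → Blue
  Zone IV at 30 (w=5) → Blue
Red captures 120; Blue captures 10.

120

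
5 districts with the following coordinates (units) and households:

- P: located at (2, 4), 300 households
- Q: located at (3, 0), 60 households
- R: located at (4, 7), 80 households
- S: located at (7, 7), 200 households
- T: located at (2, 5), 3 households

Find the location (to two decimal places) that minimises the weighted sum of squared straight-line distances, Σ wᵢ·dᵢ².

(3.90, 4.94)

The minimiser of Σwᵢ‖p−pᵢ‖² is the weighted centroid p* = (Σwᵢpᵢ)/(Σwᵢ).
Σwᵢ = 643.
Σwᵢxᵢ = 300·2 + 60·3 + 80·4 + 200·7 + 3·2 = 2506.
Σwᵢyᵢ = 300·4 + 60·0 + 80·7 + 200·7 + 3·5 = 3175.
x* = 2506/643 = 3.90, y* = 3175/643 = 4.94.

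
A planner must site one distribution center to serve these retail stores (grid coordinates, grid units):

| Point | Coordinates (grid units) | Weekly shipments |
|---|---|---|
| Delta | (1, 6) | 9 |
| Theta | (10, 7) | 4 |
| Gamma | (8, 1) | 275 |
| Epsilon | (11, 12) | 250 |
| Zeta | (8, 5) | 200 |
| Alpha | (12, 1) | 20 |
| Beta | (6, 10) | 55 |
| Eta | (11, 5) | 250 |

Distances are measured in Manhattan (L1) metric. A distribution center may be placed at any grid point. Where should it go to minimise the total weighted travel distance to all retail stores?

Manhattan distance separates: Σwᵢ(|x−xᵢ|+|y−yᵢ|) = Σwᵢ|x−xᵢ| + Σwᵢ|y−yᵢ|, so x and y are optimised independently as 1-D weighted medians.
Total weight W = 1063; half = 531.5.
x-coordinate, sorted with cumulative weight:
  x=1 (Delta, w=9) cum 9
  x=6 (Beta, w=55) cum 64
  x=8 (Gamma, w=275) cum 339
  x=8 (Zeta, w=200) cum 539  ← median
  x=10 (Theta, w=4) cum 543
  x=11 (Epsilon, w=250) cum 793
  x=11 (Eta, w=250) cum 1043
  x=12 (Alpha, w=20) cum 1063
⇒ x* = 8
y-coordinate, sorted with cumulative weight:
  y=1 (Gamma, w=275) cum 275
  y=1 (Alpha, w=20) cum 295
  y=5 (Zeta, w=200) cum 495
  y=5 (Eta, w=250) cum 745  ← median
  y=6 (Delta, w=9) cum 754
  y=7 (Theta, w=4) cum 758
  y=10 (Beta, w=55) cum 813
  y=12 (Epsilon, w=250) cum 1063
⇒ y* = 5

(8, 5)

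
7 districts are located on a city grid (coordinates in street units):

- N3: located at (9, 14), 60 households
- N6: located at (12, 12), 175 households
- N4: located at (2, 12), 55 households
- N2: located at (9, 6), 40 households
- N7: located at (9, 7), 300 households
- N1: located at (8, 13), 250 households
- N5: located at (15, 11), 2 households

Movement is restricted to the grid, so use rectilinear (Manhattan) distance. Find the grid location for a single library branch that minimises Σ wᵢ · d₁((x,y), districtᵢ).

(9, 12)

Manhattan distance separates: Σwᵢ(|x−xᵢ|+|y−yᵢ|) = Σwᵢ|x−xᵢ| + Σwᵢ|y−yᵢ|, so x and y are optimised independently as 1-D weighted medians.
Total weight W = 882; half = 441.
x-coordinate, sorted with cumulative weight:
  x=2 (N4, w=55) cum 55
  x=8 (N1, w=250) cum 305
  x=9 (N3, w=60) cum 365
  x=9 (N2, w=40) cum 405
  x=9 (N7, w=300) cum 705  ← median
  x=12 (N6, w=175) cum 880
  x=15 (N5, w=2) cum 882
⇒ x* = 9
y-coordinate, sorted with cumulative weight:
  y=6 (N2, w=40) cum 40
  y=7 (N7, w=300) cum 340
  y=11 (N5, w=2) cum 342
  y=12 (N6, w=175) cum 517  ← median
  y=12 (N4, w=55) cum 572
  y=13 (N1, w=250) cum 822
  y=14 (N3, w=60) cum 882
⇒ y* = 12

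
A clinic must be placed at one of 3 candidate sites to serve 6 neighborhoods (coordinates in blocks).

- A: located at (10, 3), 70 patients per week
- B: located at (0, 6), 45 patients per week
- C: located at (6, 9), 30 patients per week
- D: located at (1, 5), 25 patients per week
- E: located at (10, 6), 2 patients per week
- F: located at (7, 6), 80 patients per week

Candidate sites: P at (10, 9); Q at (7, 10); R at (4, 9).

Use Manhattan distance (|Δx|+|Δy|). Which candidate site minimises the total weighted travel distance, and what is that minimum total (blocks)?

Q, total 1864 blocks

Total weighted distance at each candidate:
  P (10, 9): total = 1936
  Q (7, 10): total = 1864
  R (4, 9): total = 1888
Minimum is at Q with total 1864 blocks.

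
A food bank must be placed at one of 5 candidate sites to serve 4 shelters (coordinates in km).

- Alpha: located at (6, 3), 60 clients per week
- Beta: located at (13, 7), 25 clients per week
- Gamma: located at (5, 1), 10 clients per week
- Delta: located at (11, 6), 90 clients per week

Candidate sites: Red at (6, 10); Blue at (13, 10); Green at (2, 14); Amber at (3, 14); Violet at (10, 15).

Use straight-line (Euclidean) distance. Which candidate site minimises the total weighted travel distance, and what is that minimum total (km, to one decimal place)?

Blue, total 1191.9 km

Total weighted distance at each candidate:
  Red (6, 10): total = 1277.2
  Blue (13, 10): total = 1191.9
  Green (2, 14): total = 2245.4
  Amber (3, 14): total = 2139.0
  Violet (10, 15): total = 1936.2
Minimum is at Blue with total 1191.9 km.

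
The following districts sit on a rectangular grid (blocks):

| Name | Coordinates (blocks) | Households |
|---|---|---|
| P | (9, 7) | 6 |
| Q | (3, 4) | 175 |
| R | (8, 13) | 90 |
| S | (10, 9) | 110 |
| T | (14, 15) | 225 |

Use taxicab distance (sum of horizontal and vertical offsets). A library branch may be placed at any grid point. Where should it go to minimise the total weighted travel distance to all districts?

(10, 13)

Manhattan distance separates: Σwᵢ(|x−xᵢ|+|y−yᵢ|) = Σwᵢ|x−xᵢ| + Σwᵢ|y−yᵢ|, so x and y are optimised independently as 1-D weighted medians.
Total weight W = 606; half = 303.
x-coordinate, sorted with cumulative weight:
  x=3 (Q, w=175) cum 175
  x=8 (R, w=90) cum 265
  x=9 (P, w=6) cum 271
  x=10 (S, w=110) cum 381  ← median
  x=14 (T, w=225) cum 606
⇒ x* = 10
y-coordinate, sorted with cumulative weight:
  y=4 (Q, w=175) cum 175
  y=7 (P, w=6) cum 181
  y=9 (S, w=110) cum 291
  y=13 (R, w=90) cum 381  ← median
  y=15 (T, w=225) cum 606
⇒ y* = 13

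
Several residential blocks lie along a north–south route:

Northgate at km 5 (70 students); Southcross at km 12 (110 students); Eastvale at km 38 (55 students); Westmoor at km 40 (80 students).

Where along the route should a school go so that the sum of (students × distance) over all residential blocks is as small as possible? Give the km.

x = 12

For a sum of weighted absolute distances on a line, the optimum is the weighted median (not the mean). Total weight W = 315; half-weight = 157.5.
Sort by position and accumulate weight:
  km 5 (Northgate, w=70) → cum 70
  km 12 (Southcross, w=110) → cum 180  ≥ 157.5 → median here
  km 38 (Eastvale, w=55) → cum 235
  km 40 (Westmoor, w=80) → cum 315
Optimal location: km 12.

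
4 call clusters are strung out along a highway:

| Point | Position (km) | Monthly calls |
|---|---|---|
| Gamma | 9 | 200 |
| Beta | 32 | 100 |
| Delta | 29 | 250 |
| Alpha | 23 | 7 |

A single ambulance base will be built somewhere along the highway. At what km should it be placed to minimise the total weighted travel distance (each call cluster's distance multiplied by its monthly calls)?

x = 29

For a sum of weighted absolute distances on a line, the optimum is the weighted median (not the mean). Total weight W = 557; half-weight = 278.5.
Sort by position and accumulate weight:
  km 9 (Gamma, w=200) → cum 200
  km 23 (Alpha, w=7) → cum 207
  km 29 (Delta, w=250) → cum 457  ≥ 278.5 → median here
  km 32 (Beta, w=100) → cum 557
Optimal location: km 29.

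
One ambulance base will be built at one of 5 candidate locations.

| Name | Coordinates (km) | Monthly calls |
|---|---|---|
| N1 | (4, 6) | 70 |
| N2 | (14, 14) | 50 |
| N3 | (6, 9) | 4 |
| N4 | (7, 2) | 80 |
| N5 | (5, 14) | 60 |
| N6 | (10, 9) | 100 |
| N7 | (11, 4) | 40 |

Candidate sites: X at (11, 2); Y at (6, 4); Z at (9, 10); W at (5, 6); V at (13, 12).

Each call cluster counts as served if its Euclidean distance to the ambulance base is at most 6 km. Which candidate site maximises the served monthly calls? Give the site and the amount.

W, covering 254

Coverage radius r = 6 km; a point is covered iff (Δx)²+(Δy)² ≤ 6² = 36.
  X (11, 2): covers {N4, N7} → 120
  Y (6, 4): covers {N1, N3, N4, N7} → 194
  Z (9, 10): covers {N3, N5, N6} → 164
  W (5, 6): covers {N1, N3, N4, N6} → 254
  V (13, 12): covers {N2, N6} → 150
Maximum coverage at W: 254 monthly calls.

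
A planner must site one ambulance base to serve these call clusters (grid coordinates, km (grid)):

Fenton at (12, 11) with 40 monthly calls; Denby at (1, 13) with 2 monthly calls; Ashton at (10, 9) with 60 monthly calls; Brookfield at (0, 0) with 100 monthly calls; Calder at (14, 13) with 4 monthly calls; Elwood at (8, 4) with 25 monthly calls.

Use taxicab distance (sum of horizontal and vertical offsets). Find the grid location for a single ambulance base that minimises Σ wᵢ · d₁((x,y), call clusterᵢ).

Manhattan distance separates: Σwᵢ(|x−xᵢ|+|y−yᵢ|) = Σwᵢ|x−xᵢ| + Σwᵢ|y−yᵢ|, so x and y are optimised independently as 1-D weighted medians.
Total weight W = 231; half = 115.5.
x-coordinate, sorted with cumulative weight:
  x=0 (Brookfield, w=100) cum 100
  x=1 (Denby, w=2) cum 102
  x=8 (Elwood, w=25) cum 127  ← median
  x=10 (Ashton, w=60) cum 187
  x=12 (Fenton, w=40) cum 227
  x=14 (Calder, w=4) cum 231
⇒ x* = 8
y-coordinate, sorted with cumulative weight:
  y=0 (Brookfield, w=100) cum 100
  y=4 (Elwood, w=25) cum 125  ← median
  y=9 (Ashton, w=60) cum 185
  y=11 (Fenton, w=40) cum 225
  y=13 (Denby, w=2) cum 227
  y=13 (Calder, w=4) cum 231
⇒ y* = 4

(8, 4)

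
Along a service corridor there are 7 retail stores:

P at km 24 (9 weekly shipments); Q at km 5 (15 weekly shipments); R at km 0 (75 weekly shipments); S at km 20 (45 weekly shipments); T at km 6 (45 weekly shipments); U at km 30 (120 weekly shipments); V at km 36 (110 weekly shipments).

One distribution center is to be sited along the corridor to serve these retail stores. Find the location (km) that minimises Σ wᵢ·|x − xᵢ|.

x = 30

For a sum of weighted absolute distances on a line, the optimum is the weighted median (not the mean). Total weight W = 419; half-weight = 209.5.
Sort by position and accumulate weight:
  km 0 (R, w=75) → cum 75
  km 5 (Q, w=15) → cum 90
  km 6 (T, w=45) → cum 135
  km 20 (S, w=45) → cum 180
  km 24 (P, w=9) → cum 189
  km 30 (U, w=120) → cum 309  ≥ 209.5 → median here
  km 36 (V, w=110) → cum 419
Optimal location: km 30.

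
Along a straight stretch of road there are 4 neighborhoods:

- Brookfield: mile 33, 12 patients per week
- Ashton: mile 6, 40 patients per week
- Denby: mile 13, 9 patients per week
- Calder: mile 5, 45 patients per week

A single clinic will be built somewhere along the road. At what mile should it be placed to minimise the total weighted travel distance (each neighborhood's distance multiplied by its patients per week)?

For a sum of weighted absolute distances on a line, the optimum is the weighted median (not the mean). Total weight W = 106; half-weight = 53.
Sort by position and accumulate weight:
  mile 5 (Calder, w=45) → cum 45
  mile 6 (Ashton, w=40) → cum 85  ≥ 53 → median here
  mile 13 (Denby, w=9) → cum 94
  mile 33 (Brookfield, w=12) → cum 106
Optimal location: mile 6.

x = 6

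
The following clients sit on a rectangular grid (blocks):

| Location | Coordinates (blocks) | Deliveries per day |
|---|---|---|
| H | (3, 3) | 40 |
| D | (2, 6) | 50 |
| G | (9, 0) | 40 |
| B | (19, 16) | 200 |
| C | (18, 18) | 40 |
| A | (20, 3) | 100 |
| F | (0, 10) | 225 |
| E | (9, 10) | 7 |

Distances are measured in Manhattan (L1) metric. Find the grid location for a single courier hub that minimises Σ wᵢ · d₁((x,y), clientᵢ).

Manhattan distance separates: Σwᵢ(|x−xᵢ|+|y−yᵢ|) = Σwᵢ|x−xᵢ| + Σwᵢ|y−yᵢ|, so x and y are optimised independently as 1-D weighted medians.
Total weight W = 702; half = 351.
x-coordinate, sorted with cumulative weight:
  x=0 (F, w=225) cum 225
  x=2 (D, w=50) cum 275
  x=3 (H, w=40) cum 315
  x=9 (G, w=40) cum 355  ← median
  x=9 (E, w=7) cum 362
  x=18 (C, w=40) cum 402
  x=19 (B, w=200) cum 602
  x=20 (A, w=100) cum 702
⇒ x* = 9
y-coordinate, sorted with cumulative weight:
  y=0 (G, w=40) cum 40
  y=3 (H, w=40) cum 80
  y=3 (A, w=100) cum 180
  y=6 (D, w=50) cum 230
  y=10 (F, w=225) cum 455  ← median
  y=10 (E, w=7) cum 462
  y=16 (B, w=200) cum 662
  y=18 (C, w=40) cum 702
⇒ y* = 10

(9, 10)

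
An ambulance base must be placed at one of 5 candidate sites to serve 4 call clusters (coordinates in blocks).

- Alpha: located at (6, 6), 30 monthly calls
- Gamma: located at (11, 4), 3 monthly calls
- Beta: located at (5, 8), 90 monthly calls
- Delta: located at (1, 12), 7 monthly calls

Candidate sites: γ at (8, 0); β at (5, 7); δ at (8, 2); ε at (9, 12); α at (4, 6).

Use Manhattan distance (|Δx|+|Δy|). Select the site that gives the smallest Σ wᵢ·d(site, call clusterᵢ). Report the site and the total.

Total weighted distance at each candidate:
  γ (8, 0): total = 1384
  β (5, 7): total = 240
  δ (8, 2): total = 1124
  ε (9, 12): total = 1076
  α (4, 6): total = 420
Minimum is at β with total 240 blocks.

β, total 240 blocks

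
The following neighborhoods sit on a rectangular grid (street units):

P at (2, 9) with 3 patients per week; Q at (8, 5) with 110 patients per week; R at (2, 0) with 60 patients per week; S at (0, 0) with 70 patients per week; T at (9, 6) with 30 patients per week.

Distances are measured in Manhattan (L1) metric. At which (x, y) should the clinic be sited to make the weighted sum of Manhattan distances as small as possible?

Manhattan distance separates: Σwᵢ(|x−xᵢ|+|y−yᵢ|) = Σwᵢ|x−xᵢ| + Σwᵢ|y−yᵢ|, so x and y are optimised independently as 1-D weighted medians.
Total weight W = 273; half = 136.5.
x-coordinate, sorted with cumulative weight:
  x=0 (S, w=70) cum 70
  x=2 (P, w=3) cum 73
  x=2 (R, w=60) cum 133
  x=8 (Q, w=110) cum 243  ← median
  x=9 (T, w=30) cum 273
⇒ x* = 8
y-coordinate, sorted with cumulative weight:
  y=0 (R, w=60) cum 60
  y=0 (S, w=70) cum 130
  y=5 (Q, w=110) cum 240  ← median
  y=6 (T, w=30) cum 270
  y=9 (P, w=3) cum 273
⇒ y* = 5

(8, 5)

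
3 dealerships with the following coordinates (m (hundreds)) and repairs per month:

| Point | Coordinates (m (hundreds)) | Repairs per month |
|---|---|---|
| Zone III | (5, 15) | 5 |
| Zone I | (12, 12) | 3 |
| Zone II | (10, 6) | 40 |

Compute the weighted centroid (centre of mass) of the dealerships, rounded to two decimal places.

(9.60, 7.31)

The minimiser of Σwᵢ‖p−pᵢ‖² is the weighted centroid p* = (Σwᵢpᵢ)/(Σwᵢ).
Σwᵢ = 48.
Σwᵢxᵢ = 5·5 + 3·12 + 40·10 = 461.
Σwᵢyᵢ = 5·15 + 3·12 + 40·6 = 351.
x* = 461/48 = 9.60, y* = 351/48 = 7.31.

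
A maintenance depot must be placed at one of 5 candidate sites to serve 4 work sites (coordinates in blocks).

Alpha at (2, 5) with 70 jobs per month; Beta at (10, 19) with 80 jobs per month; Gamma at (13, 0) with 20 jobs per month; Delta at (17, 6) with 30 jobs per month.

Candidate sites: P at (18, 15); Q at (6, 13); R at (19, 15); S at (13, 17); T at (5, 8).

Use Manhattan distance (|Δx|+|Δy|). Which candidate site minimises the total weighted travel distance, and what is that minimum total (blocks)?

Total weighted distance at each candidate:
  P (18, 15): total = 3480
  Q (6, 13): total = 2580
  R (19, 15): total = 3680
  S (13, 17): total = 2800
  T (5, 8): total = 2440
Minimum is at T with total 2440 blocks.

T, total 2440 blocks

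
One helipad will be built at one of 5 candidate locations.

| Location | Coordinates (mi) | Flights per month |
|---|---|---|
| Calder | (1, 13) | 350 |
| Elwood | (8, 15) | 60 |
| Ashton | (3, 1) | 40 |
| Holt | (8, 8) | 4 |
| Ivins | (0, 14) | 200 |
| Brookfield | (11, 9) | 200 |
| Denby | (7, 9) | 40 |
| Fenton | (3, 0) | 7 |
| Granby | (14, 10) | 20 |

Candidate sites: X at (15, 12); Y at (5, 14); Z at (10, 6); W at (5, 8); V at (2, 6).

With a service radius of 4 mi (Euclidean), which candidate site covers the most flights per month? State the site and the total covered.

Coverage radius r = 4 mi; a point is covered iff (Δx)²+(Δy)² ≤ 4² = 16.
  X (15, 12): covers {Granby} → 20
  Y (5, 14): covers {Elwood} → 60
  Z (10, 6): covers {Holt, Brookfield} → 204
  W (5, 8): covers {Holt, Denby} → 44
  V (2, 6): covers {none} → 0
Maximum coverage at Z: 204 flights per month.

Z, covering 204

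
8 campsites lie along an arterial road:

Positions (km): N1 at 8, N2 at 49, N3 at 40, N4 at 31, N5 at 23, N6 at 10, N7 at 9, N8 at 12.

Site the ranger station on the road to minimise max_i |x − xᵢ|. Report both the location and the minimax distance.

location 28.5, max distance 20.5

The 1-center on a line is the midpoint of the two extreme points: leftmost at 8, rightmost at 49.
Optimal location = (8 + 49)/2 = 28.5; maximum distance = (49 − 8)/2 = 20.5.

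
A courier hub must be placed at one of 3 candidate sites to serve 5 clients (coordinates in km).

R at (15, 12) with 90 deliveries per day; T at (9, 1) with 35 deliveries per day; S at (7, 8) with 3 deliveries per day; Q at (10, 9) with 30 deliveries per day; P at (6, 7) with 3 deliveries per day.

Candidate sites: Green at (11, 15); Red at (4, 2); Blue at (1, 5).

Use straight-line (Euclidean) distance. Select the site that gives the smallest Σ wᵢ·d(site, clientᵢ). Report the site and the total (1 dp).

Total weighted distance at each candidate:
  Green (11, 15): total = 1179.9
  Red (4, 2): total = 1829.3
  Blue (1, 5): total = 2053.5
Minimum is at Green with total 1179.9 km.

Green, total 1179.9 km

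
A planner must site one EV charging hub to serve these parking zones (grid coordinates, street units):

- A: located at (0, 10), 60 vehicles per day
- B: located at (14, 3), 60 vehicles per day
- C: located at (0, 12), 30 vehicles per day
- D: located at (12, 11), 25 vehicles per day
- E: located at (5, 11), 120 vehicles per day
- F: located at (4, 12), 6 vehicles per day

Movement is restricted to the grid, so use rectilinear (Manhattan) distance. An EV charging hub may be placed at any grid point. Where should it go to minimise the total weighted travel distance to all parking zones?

(5, 11)

Manhattan distance separates: Σwᵢ(|x−xᵢ|+|y−yᵢ|) = Σwᵢ|x−xᵢ| + Σwᵢ|y−yᵢ|, so x and y are optimised independently as 1-D weighted medians.
Total weight W = 301; half = 150.5.
x-coordinate, sorted with cumulative weight:
  x=0 (A, w=60) cum 60
  x=0 (C, w=30) cum 90
  x=4 (F, w=6) cum 96
  x=5 (E, w=120) cum 216  ← median
  x=12 (D, w=25) cum 241
  x=14 (B, w=60) cum 301
⇒ x* = 5
y-coordinate, sorted with cumulative weight:
  y=3 (B, w=60) cum 60
  y=10 (A, w=60) cum 120
  y=11 (D, w=25) cum 145
  y=11 (E, w=120) cum 265  ← median
  y=12 (C, w=30) cum 295
  y=12 (F, w=6) cum 301
⇒ y* = 11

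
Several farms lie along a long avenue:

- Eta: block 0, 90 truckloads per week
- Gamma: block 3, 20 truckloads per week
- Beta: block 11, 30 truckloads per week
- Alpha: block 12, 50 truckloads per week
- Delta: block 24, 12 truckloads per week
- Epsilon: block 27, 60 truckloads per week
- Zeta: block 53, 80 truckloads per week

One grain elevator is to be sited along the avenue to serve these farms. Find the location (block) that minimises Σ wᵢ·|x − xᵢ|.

For a sum of weighted absolute distances on a line, the optimum is the weighted median (not the mean). Total weight W = 342; half-weight = 171.
Sort by position and accumulate weight:
  block 0 (Eta, w=90) → cum 90
  block 3 (Gamma, w=20) → cum 110
  block 11 (Beta, w=30) → cum 140
  block 12 (Alpha, w=50) → cum 190  ≥ 171 → median here
  block 24 (Delta, w=12) → cum 202
  block 27 (Epsilon, w=60) → cum 262
  block 53 (Zeta, w=80) → cum 342
Optimal location: block 12.

x = 12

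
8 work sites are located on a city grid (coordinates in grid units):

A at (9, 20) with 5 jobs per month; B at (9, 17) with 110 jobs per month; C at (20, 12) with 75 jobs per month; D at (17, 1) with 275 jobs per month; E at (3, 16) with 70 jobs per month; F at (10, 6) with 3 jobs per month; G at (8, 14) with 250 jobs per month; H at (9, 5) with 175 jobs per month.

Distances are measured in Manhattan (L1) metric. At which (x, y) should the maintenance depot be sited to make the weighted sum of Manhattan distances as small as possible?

Manhattan distance separates: Σwᵢ(|x−xᵢ|+|y−yᵢ|) = Σwᵢ|x−xᵢ| + Σwᵢ|y−yᵢ|, so x and y are optimised independently as 1-D weighted medians.
Total weight W = 963; half = 481.5.
x-coordinate, sorted with cumulative weight:
  x=3 (E, w=70) cum 70
  x=8 (G, w=250) cum 320
  x=9 (A, w=5) cum 325
  x=9 (B, w=110) cum 435
  x=9 (H, w=175) cum 610  ← median
  x=10 (F, w=3) cum 613
  x=17 (D, w=275) cum 888
  x=20 (C, w=75) cum 963
⇒ x* = 9
y-coordinate, sorted with cumulative weight:
  y=1 (D, w=275) cum 275
  y=5 (H, w=175) cum 450
  y=6 (F, w=3) cum 453
  y=12 (C, w=75) cum 528  ← median
  y=14 (G, w=250) cum 778
  y=16 (E, w=70) cum 848
  y=17 (B, w=110) cum 958
  y=20 (A, w=5) cum 963
⇒ y* = 12

(9, 12)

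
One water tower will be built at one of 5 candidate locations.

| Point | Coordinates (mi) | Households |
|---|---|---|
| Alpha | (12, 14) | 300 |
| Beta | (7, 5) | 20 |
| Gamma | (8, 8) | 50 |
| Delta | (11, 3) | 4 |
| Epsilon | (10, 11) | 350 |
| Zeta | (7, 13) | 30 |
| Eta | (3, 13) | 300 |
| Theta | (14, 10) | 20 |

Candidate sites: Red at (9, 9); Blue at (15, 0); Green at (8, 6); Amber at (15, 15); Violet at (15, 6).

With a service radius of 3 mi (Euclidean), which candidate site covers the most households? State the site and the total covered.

Red, covering 400

Coverage radius r = 3 mi; a point is covered iff (Δx)²+(Δy)² ≤ 3² = 9.
  Red (9, 9): covers {Gamma, Epsilon} → 400
  Blue (15, 0): covers {none} → 0
  Green (8, 6): covers {Beta, Gamma} → 70
  Amber (15, 15): covers {none} → 0
  Violet (15, 6): covers {none} → 0
Maximum coverage at Red: 400 households.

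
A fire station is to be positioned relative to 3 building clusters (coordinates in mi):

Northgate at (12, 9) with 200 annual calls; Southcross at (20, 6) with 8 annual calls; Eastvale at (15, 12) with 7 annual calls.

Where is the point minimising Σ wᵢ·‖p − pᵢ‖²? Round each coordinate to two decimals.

(12.40, 8.99)

The minimiser of Σwᵢ‖p−pᵢ‖² is the weighted centroid p* = (Σwᵢpᵢ)/(Σwᵢ).
Σwᵢ = 215.
Σwᵢxᵢ = 200·12 + 8·20 + 7·15 = 2665.
Σwᵢyᵢ = 200·9 + 8·6 + 7·12 = 1932.
x* = 2665/215 = 12.40, y* = 1932/215 = 8.99.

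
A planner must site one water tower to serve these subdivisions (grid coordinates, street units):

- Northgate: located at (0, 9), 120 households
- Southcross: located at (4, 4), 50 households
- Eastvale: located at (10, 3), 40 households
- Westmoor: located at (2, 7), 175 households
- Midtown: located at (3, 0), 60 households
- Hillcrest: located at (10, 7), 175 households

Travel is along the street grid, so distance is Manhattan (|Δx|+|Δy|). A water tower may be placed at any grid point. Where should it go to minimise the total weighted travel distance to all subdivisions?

Manhattan distance separates: Σwᵢ(|x−xᵢ|+|y−yᵢ|) = Σwᵢ|x−xᵢ| + Σwᵢ|y−yᵢ|, so x and y are optimised independently as 1-D weighted medians.
Total weight W = 620; half = 310.
x-coordinate, sorted with cumulative weight:
  x=0 (Northgate, w=120) cum 120
  x=2 (Westmoor, w=175) cum 295
  x=3 (Midtown, w=60) cum 355  ← median
  x=4 (Southcross, w=50) cum 405
  x=10 (Eastvale, w=40) cum 445
  x=10 (Hillcrest, w=175) cum 620
⇒ x* = 3
y-coordinate, sorted with cumulative weight:
  y=0 (Midtown, w=60) cum 60
  y=3 (Eastvale, w=40) cum 100
  y=4 (Southcross, w=50) cum 150
  y=7 (Westmoor, w=175) cum 325  ← median
  y=7 (Hillcrest, w=175) cum 500
  y=9 (Northgate, w=120) cum 620
⇒ y* = 7

(3, 7)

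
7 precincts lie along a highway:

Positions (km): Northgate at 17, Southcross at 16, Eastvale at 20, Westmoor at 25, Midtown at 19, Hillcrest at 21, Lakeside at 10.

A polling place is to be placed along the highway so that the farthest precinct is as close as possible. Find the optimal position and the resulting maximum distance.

location 17.5, max distance 7.5

The 1-center on a line is the midpoint of the two extreme points: leftmost at 10, rightmost at 25.
Optimal location = (10 + 25)/2 = 17.5; maximum distance = (25 − 10)/2 = 7.5.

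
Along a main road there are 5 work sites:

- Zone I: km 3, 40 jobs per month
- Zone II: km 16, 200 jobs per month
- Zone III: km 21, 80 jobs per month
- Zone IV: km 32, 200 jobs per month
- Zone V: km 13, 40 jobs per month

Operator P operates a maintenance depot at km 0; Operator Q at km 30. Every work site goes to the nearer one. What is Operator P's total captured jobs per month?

The indifferent point is the midpoint (0+30)/2 = 15; work sites left of it (closer to Operator P at 0) go to Operator P, those right go to Operator Q.
  Zone I at 3 (w=40) → Operator P
  Zone V at 13 (w=40) → Operator P
  Zone II at 16 (w=200) → Operator Q
  Zone III at 21 (w=80) → Operator Q
  Zone IV at 32 (w=200) → Operator Q
Operator P captures 80; Operator Q captures 480.

80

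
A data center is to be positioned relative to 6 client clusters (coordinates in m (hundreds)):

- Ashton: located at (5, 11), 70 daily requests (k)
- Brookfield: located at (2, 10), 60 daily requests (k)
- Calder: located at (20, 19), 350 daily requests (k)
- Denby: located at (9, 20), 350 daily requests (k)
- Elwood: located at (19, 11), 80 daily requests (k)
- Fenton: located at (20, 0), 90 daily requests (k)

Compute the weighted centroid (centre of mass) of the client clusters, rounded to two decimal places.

(13.94, 15.90)

The minimiser of Σwᵢ‖p−pᵢ‖² is the weighted centroid p* = (Σwᵢpᵢ)/(Σwᵢ).
Σwᵢ = 1000.
Σwᵢxᵢ = 70·5 + 60·2 + 350·20 + 350·9 + 80·19 + 90·20 = 13940.
Σwᵢyᵢ = 70·11 + 60·10 + 350·19 + 350·20 + 80·11 + 90·0 = 15900.
x* = 13940/1000 = 13.94, y* = 15900/1000 = 15.90.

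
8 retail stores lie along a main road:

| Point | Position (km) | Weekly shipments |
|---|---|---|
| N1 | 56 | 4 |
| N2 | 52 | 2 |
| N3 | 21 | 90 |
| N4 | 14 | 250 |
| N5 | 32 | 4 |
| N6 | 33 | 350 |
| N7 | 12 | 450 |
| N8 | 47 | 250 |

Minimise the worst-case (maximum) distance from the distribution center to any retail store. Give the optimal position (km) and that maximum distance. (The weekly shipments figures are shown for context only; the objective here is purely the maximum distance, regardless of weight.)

location 34, max distance 22

The 1-center on a line is the midpoint of the two extreme points: leftmost at 12, rightmost at 56.
Optimal location = (12 + 56)/2 = 34; maximum distance = (56 − 12)/2 = 22.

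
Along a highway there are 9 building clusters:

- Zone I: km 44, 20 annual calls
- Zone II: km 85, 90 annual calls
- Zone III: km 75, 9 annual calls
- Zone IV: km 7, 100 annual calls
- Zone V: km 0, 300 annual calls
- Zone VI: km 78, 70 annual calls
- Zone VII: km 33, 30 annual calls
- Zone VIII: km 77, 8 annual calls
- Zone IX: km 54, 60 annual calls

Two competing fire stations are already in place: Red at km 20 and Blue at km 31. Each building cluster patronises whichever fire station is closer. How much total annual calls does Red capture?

The indifferent point is the midpoint (20+31)/2 = 25.5; building clusters left of it (closer to Red at 20) go to Red, those right go to Blue.
  Zone V at 0 (w=300) → Red
  Zone IV at 7 (w=100) → Red
  Zone VII at 33 (w=30) → Blue
  Zone I at 44 (w=20) → Blue
  Zone IX at 54 (w=60) → Blue
  Zone III at 75 (w=9) → Blue
  Zone VIII at 77 (w=8) → Blue
  Zone VI at 78 (w=70) → Blue
  Zone II at 85 (w=90) → Blue
Red captures 400; Blue captures 287.

400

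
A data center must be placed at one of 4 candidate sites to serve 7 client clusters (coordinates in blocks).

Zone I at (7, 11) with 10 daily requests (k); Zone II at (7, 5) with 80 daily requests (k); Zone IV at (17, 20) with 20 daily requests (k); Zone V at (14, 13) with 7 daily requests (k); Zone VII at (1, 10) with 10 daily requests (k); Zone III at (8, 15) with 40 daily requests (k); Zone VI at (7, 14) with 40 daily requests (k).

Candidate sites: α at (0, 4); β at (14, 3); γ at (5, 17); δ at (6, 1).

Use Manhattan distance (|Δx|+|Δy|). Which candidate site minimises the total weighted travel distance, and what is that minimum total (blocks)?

γ, total 2101 blocks

Total weighted distance at each candidate:
  α (0, 4): total = 3111
  β (14, 3): total = 2980
  γ (5, 17): total = 2101
  δ (6, 1): total = 2590
Minimum is at γ with total 2101 blocks.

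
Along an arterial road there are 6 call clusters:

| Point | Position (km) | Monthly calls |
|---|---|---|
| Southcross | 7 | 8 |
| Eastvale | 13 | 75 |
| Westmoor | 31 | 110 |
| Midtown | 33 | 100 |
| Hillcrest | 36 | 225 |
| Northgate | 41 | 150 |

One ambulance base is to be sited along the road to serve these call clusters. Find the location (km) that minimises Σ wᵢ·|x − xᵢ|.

x = 36

For a sum of weighted absolute distances on a line, the optimum is the weighted median (not the mean). Total weight W = 668; half-weight = 334.
Sort by position and accumulate weight:
  km 7 (Southcross, w=8) → cum 8
  km 13 (Eastvale, w=75) → cum 83
  km 31 (Westmoor, w=110) → cum 193
  km 33 (Midtown, w=100) → cum 293
  km 36 (Hillcrest, w=225) → cum 518  ≥ 334 → median here
  km 41 (Northgate, w=150) → cum 668
Optimal location: km 36.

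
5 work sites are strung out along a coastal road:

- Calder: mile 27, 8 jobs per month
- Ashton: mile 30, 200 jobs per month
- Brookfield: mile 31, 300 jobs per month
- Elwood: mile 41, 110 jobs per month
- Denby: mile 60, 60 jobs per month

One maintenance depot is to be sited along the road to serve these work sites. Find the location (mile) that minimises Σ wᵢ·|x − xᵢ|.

x = 31

For a sum of weighted absolute distances on a line, the optimum is the weighted median (not the mean). Total weight W = 678; half-weight = 339.
Sort by position and accumulate weight:
  mile 27 (Calder, w=8) → cum 8
  mile 30 (Ashton, w=200) → cum 208
  mile 31 (Brookfield, w=300) → cum 508  ≥ 339 → median here
  mile 41 (Elwood, w=110) → cum 618
  mile 60 (Denby, w=60) → cum 678
Optimal location: mile 31.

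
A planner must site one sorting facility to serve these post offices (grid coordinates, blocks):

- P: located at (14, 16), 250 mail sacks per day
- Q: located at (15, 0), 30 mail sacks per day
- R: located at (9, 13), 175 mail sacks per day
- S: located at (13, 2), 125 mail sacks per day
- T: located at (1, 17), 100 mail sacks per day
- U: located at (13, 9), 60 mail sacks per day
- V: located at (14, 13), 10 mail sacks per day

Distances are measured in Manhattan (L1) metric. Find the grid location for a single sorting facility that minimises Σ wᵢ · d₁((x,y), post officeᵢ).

(13, 13)

Manhattan distance separates: Σwᵢ(|x−xᵢ|+|y−yᵢ|) = Σwᵢ|x−xᵢ| + Σwᵢ|y−yᵢ|, so x and y are optimised independently as 1-D weighted medians.
Total weight W = 750; half = 375.
x-coordinate, sorted with cumulative weight:
  x=1 (T, w=100) cum 100
  x=9 (R, w=175) cum 275
  x=13 (S, w=125) cum 400  ← median
  x=13 (U, w=60) cum 460
  x=14 (P, w=250) cum 710
  x=14 (V, w=10) cum 720
  x=15 (Q, w=30) cum 750
⇒ x* = 13
y-coordinate, sorted with cumulative weight:
  y=0 (Q, w=30) cum 30
  y=2 (S, w=125) cum 155
  y=9 (U, w=60) cum 215
  y=13 (R, w=175) cum 390  ← median
  y=13 (V, w=10) cum 400
  y=16 (P, w=250) cum 650
  y=17 (T, w=100) cum 750
⇒ y* = 13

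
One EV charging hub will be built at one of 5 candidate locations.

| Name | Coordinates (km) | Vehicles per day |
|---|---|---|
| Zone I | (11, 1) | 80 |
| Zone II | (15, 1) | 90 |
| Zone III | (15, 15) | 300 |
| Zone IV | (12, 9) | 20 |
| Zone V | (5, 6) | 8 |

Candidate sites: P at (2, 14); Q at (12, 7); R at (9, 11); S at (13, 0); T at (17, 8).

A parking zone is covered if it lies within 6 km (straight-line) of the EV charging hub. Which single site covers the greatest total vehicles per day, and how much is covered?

S, covering 170

Coverage radius r = 6 km; a point is covered iff (Δx)²+(Δy)² ≤ 6² = 36.
  P (2, 14): covers {none} → 0
  Q (12, 7): covers {Zone IV} → 20
  R (9, 11): covers {Zone IV} → 20
  S (13, 0): covers {Zone I, Zone II} → 170
  T (17, 8): covers {Zone IV} → 20
Maximum coverage at S: 170 vehicles per day.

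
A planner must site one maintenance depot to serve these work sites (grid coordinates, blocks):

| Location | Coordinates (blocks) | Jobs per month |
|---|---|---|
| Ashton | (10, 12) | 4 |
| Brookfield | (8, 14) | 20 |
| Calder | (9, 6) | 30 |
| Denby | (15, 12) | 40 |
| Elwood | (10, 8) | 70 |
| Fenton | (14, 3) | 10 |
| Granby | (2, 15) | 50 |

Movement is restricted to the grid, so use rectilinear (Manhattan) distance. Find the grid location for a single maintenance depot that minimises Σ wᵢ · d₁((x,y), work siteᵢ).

(10, 12)

Manhattan distance separates: Σwᵢ(|x−xᵢ|+|y−yᵢ|) = Σwᵢ|x−xᵢ| + Σwᵢ|y−yᵢ|, so x and y are optimised independently as 1-D weighted medians.
Total weight W = 224; half = 112.
x-coordinate, sorted with cumulative weight:
  x=2 (Granby, w=50) cum 50
  x=8 (Brookfield, w=20) cum 70
  x=9 (Calder, w=30) cum 100
  x=10 (Ashton, w=4) cum 104
  x=10 (Elwood, w=70) cum 174  ← median
  x=14 (Fenton, w=10) cum 184
  x=15 (Denby, w=40) cum 224
⇒ x* = 10
y-coordinate, sorted with cumulative weight:
  y=3 (Fenton, w=10) cum 10
  y=6 (Calder, w=30) cum 40
  y=8 (Elwood, w=70) cum 110
  y=12 (Ashton, w=4) cum 114  ← median
  y=12 (Denby, w=40) cum 154
  y=14 (Brookfield, w=20) cum 174
  y=15 (Granby, w=50) cum 224
⇒ y* = 12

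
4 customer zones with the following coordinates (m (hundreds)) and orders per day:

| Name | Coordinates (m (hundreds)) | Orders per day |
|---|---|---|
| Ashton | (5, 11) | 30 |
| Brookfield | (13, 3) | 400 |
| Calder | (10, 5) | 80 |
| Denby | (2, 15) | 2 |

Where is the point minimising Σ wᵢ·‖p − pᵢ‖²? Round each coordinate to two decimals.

The minimiser of Σwᵢ‖p−pᵢ‖² is the weighted centroid p* = (Σwᵢpᵢ)/(Σwᵢ).
Σwᵢ = 512.
Σwᵢxᵢ = 30·5 + 400·13 + 80·10 + 2·2 = 6154.
Σwᵢyᵢ = 30·11 + 400·3 + 80·5 + 2·15 = 1960.
x* = 6154/512 = 12.02, y* = 1960/512 = 3.83.

(12.02, 3.83)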